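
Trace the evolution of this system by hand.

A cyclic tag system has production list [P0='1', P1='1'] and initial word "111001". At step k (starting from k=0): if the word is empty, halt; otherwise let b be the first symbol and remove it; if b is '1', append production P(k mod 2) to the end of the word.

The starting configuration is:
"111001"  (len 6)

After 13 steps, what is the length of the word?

0) "111001"  (len 6)
1) "110011"  (len 6)
2) "100111"  (len 6)
3) "001111"  (len 6)
4) "01111"  (len 5)
5) "1111"  (len 4)
6) "1111"  (len 4)
7) "1111"  (len 4)
8) "1111"  (len 4)
9) "1111"  (len 4)
10) "1111"  (len 4)
11) "1111"  (len 4)
12) "1111"  (len 4)
13) "1111"  (len 4)

4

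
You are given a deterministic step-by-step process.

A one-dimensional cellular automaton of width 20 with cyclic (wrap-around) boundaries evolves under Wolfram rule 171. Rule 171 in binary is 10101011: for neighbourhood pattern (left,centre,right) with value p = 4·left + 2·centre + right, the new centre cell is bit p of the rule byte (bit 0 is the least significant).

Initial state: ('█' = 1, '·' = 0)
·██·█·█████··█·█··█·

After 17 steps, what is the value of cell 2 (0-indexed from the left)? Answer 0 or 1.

0

step 0: ·██·█·█████··█·█··█·
step 1: ██·█·█████··█·█··█··
step 2: █·█·█████··█·█··█··█
step 3: ·█·█████··█·█··█··██
step 4: █·█████··█·█··█··██·
step 5: ·█████··█·█··█··██·█
step 6: █████··█·█··█··██·█·
step 7: ████··█·█··█··██·█·█
step 8: ███··█·█··█··██·█·██
step 9: ██··█·█··█··██·█·███
step 10: █··█·█··█··██·█·████
step 11: ··█·█··█··██·█·█████
step 12: ·█·█··█··██·█·█████·
step 13: █·█··█··██·█·█████··
step 14: ·█··█··██·█·█████··█
step 15: █··█··██·█·█████··█·
step 16: ··█··██·█·█████··█·█
step 17: ·█··██·█·█████··█·█·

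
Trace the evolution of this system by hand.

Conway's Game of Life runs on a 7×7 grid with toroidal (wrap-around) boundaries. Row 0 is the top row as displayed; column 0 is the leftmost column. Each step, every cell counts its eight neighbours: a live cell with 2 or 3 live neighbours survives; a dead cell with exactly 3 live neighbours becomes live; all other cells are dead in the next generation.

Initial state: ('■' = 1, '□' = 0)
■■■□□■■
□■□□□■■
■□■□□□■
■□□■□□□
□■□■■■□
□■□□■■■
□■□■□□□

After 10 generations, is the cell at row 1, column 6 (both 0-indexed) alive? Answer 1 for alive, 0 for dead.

0

step 0: ■■■□□■■
□■□□□■■
■□■□□□■
■□□■□□□
□■□■■■□
□■□□■■■
□■□■□□□
step 1: □□□□■■□
□□□□□□□
□□■□□■□
■□□■□■□
□■□■□□□
□■□□□□■
□□□■□□□
step 2: □□□□■□□
□□□□■■□
□□□□■□■
□■□■□□■
□■□□■□■
■□□□□□□
□□□□■■□
step 3: □□□■□□□
□□□■■□□
■□□■■□■
□□■■■□■
□■■□□■■
■□□□■□■
□□□□■■□
step 4: □□□■□■□
□□■□□■□
■□□□□□■
□□□□□□□
□■■□□□□
■■□■■□□
□□□■■■■
step 5: □□■■□□□
□□□□■■□
□□□□□□■
■■□□□□□
■■■■□□□
■■□□□□■
■□□□□□■
step 6: □□□■■■■
□□□■■■□
■□□□□■■
□□□□□□■
□□□□□□□
□□□□□□□
□□■□□□■
step 7: □□■□□□■
■□□■□□□
■□□□□□□
■□□□□■■
□□□□□□□
□□□□□□□
□□□■■□■
step 8: ■□■□■■■
■■□□□□■
■■□□□□□
■□□□□□■
□□□□□□■
□□□□□□□
□□□■□■□
step 9: □□■■■□□
□□■□□□□
□□□□□□□
□■□□□□■
■□□□□□■
□□□□□□□
□□□■□■□
step 10: □□■□■□□
□□■□□□□
□□□□□□□
□□□□□□■
■□□□□□■
□□□□□□■
□□■■□□□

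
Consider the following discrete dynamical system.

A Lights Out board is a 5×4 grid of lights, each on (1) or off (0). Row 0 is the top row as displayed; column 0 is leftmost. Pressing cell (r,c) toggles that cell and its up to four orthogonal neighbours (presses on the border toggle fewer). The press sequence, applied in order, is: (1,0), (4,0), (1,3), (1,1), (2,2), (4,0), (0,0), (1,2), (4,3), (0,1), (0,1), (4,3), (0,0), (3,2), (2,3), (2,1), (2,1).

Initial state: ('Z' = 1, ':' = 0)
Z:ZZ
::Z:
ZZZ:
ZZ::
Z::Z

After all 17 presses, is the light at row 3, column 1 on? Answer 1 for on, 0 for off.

t=0: Z:ZZ
::Z:
ZZZ:
ZZ::
Z::Z
t=1: ::ZZ
ZZZ:
:ZZ:
ZZ::
Z::Z
t=2: ::ZZ
ZZZ:
:ZZ:
:Z::
:Z:Z
t=3: ::Z:
ZZ:Z
:ZZZ
:Z::
:Z:Z
t=4: :ZZ:
::ZZ
::ZZ
:Z::
:Z:Z
t=5: :ZZ:
:::Z
:Z::
:ZZ:
:Z:Z
t=6: :ZZ:
:::Z
:Z::
ZZZ:
Z::Z
t=7: Z:Z:
Z::Z
:Z::
ZZZ:
Z::Z
t=8: Z:::
ZZZ:
:ZZ:
ZZZ:
Z::Z
t=9: Z:::
ZZZ:
:ZZ:
ZZZZ
Z:Z:
t=10: :ZZ:
Z:Z:
:ZZ:
ZZZZ
Z:Z:
t=11: Z:::
ZZZ:
:ZZ:
ZZZZ
Z:Z:
t=12: Z:::
ZZZ:
:ZZ:
ZZZ:
Z::Z
t=13: :Z::
:ZZ:
:ZZ:
ZZZ:
Z::Z
t=14: :Z::
:ZZ:
:Z::
Z::Z
Z:ZZ
t=15: :Z::
:ZZZ
:ZZZ
Z:::
Z:ZZ
t=16: :Z::
::ZZ
Z::Z
ZZ::
Z:ZZ
t=17: :Z::
:ZZZ
:ZZZ
Z:::
Z:ZZ

0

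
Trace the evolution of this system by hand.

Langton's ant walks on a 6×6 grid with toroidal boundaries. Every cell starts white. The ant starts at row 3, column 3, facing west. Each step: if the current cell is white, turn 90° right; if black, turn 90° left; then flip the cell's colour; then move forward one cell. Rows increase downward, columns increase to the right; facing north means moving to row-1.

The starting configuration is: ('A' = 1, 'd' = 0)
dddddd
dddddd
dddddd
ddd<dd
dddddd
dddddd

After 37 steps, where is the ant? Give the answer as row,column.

k=0  dddddd
dddddd
dddddd
ddd<dd
dddddd
dddddd
k=1  dddddd
dddddd
ddd^dd
dddAdd
dddddd
dddddd
k=2  dddddd
dddddd
dddA>d
dddAdd
dddddd
dddddd
k=3  dddddd
dddddd
dddAAd
dddAvd
dddddd
dddddd
k=4  dddddd
dddddd
dddAAd
ddd<Ad
dddddd
dddddd
k=5  dddddd
dddddd
dddAAd
ddddAd
dddvdd
dddddd
k=6  dddddd
dddddd
dddAAd
ddddAd
dd<Add
dddddd
k=7  dddddd
dddddd
dddAAd
dd^dAd
ddAAdd
dddddd
k=8  dddddd
dddddd
dddAAd
ddA>Ad
ddAAdd
dddddd
k=9  dddddd
dddddd
dddAAd
ddAAAd
ddAvdd
dddddd
k=10  dddddd
dddddd
dddAAd
ddAAAd
ddAd>d
dddddd
k=11  dddddd
dddddd
dddAAd
ddAAAd
ddAdAd
ddddvd
k=12  dddddd
dddddd
dddAAd
ddAAAd
ddAdAd
ddd<Ad
k=13  dddddd
dddddd
dddAAd
ddAAAd
ddA^Ad
dddAAd
k=14  dddddd
dddddd
dddAAd
ddAAAd
ddAA>d
dddAAd
k=15  dddddd
dddddd
dddAAd
ddAA^d
ddAAdd
dddAAd
k=16  dddddd
dddddd
dddAAd
ddA<dd
ddAAdd
dddAAd
k=17  dddddd
dddddd
dddAAd
ddAddd
ddAvdd
dddAAd
k=18  dddddd
dddddd
dddAAd
ddAddd
ddAd>d
dddAAd
k=19  dddddd
dddddd
dddAAd
ddAddd
ddAdAd
dddAvd
k=20  dddddd
dddddd
dddAAd
ddAddd
ddAdAd
dddAd>
k=21  dddddv
dddddd
dddAAd
ddAddd
ddAdAd
dddAdA
k=22  dddd<A
dddddd
dddAAd
ddAddd
ddAdAd
dddAdA
k=23  ddddAA
dddddd
dddAAd
ddAddd
ddAdAd
dddA^A
k=24  ddddAA
dddddd
dddAAd
ddAddd
ddAdAd
dddAA>
k=25  ddddAA
dddddd
dddAAd
ddAddd
ddAdA^
dddAAd
k=26  ddddAA
dddddd
dddAAd
ddAddd
>dAdAA
dddAAd
k=27  ddddAA
dddddd
dddAAd
ddAddd
AdAdAA
vddAAd
k=28  ddddAA
dddddd
dddAAd
ddAddd
AdAdAA
AddAA<
k=29  ddddAA
dddddd
dddAAd
ddAddd
AdAdA^
AddAAA
k=30  ddddAA
dddddd
dddAAd
ddAddd
AdAd<d
AddAAA
k=31  ddddAA
dddddd
dddAAd
ddAddd
AdAddd
AddAvA
k=32  ddddAA
dddddd
dddAAd
ddAddd
AdAddd
AddAd>
k=33  ddddAA
dddddd
dddAAd
ddAddd
AdAdd^
AddAdd
k=34  ddddAA
dddddd
dddAAd
ddAddd
>dAddA
AddAdd
k=35  ddddAA
dddddd
dddAAd
^dAddd
ddAddA
AddAdd
k=36  ddddAA
dddddd
dddAAd
A>Addd
ddAddA
AddAdd
k=37  ddddAA
dddddd
dddAAd
AAAddd
dvAddA
AddAdd

4,1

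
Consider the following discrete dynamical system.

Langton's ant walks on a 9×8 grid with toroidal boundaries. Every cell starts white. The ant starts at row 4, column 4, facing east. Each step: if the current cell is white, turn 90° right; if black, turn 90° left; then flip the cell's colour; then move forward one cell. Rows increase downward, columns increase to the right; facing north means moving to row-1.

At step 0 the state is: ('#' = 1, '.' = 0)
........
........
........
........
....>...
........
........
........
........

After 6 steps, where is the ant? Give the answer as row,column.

3,5

0) ........
........
........
........
....>...
........
........
........
........
1) ........
........
........
........
....#...
....v...
........
........
........
2) ........
........
........
........
....#...
...<#...
........
........
........
3) ........
........
........
........
...^#...
...##...
........
........
........
4) ........
........
........
........
...#>...
...##...
........
........
........
5) ........
........
........
....^...
...#....
...##...
........
........
........
6) ........
........
........
....#>..
...#....
...##...
........
........
........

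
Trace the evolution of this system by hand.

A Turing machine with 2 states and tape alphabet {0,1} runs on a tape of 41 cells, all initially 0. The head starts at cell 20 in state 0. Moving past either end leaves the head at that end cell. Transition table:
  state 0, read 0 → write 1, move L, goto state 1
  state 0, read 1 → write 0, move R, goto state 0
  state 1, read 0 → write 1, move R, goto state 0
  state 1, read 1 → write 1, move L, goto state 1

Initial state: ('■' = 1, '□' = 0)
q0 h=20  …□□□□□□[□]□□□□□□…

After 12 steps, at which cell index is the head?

gen 0: q0 h=20  …□□□□□□[□]□□□□□□…
gen 1: q1 h=19  …□□□□□□[□]■□□□□□…
gen 2: q0 h=20  …□□□□□■[■]□□□□□□…
gen 3: q0 h=21  …□□□□■□[□]□□□□□□…
gen 4: q1 h=20  …□□□□□■[□]■□□□□□…
gen 5: q0 h=21  …□□□□■■[■]□□□□□□…
gen 6: q0 h=22  …□□□■■□[□]□□□□□□…
gen 7: q1 h=21  …□□□□■■[□]■□□□□□…
gen 8: q0 h=22  …□□□■■■[■]□□□□□□…
gen 9: q0 h=23  …□□■■■□[□]□□□□□□…
gen 10: q1 h=22  …□□□■■■[□]■□□□□□…
gen 11: q0 h=23  …□□■■■■[■]□□□□□□…
gen 12: q0 h=24  …□■■■■□[□]□□□□□□…

24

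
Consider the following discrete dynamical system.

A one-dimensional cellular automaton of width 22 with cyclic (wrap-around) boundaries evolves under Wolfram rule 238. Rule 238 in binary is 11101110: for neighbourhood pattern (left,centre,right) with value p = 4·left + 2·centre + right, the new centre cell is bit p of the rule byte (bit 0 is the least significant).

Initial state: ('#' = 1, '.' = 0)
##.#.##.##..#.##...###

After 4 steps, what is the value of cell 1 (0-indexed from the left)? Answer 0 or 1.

1

step 0: ##.#.##.##..#.##...###
step 1: ##########.#####..####
step 2: ################.#####
step 3: ######################
step 4: ######################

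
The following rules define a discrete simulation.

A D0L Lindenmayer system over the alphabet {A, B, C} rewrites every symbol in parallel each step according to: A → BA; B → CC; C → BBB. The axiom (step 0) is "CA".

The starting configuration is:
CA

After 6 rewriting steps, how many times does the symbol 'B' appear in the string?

43

k=0  CA
k=1  BBBBA
k=2  CCCCCCCCBA
k=3  BBBBBBBBBBBBBBBBBBBBBBBBCCBA
k=4  CCCCCCCCCCCCCCCCCCCCCCCCCCCCCCCCCCCCCCCCCCCCCCCCBBBBBBCCBA
k=5  BBBBBBBBBBBBBBBBBBBBBBBBBBBBBBBBBBBBBBBBBBBBBBBBBBBBBBBBBB…BBBBBBBBBBBBBBBBBBBBBBBBBBBBBBBBBBBBCCCCCCCCCCCCBBBBBBCCBA  (len 166)
k=6  CCCCCCCCCCCCCCCCCCCCCCCCCCCCCCCCCCCCCCCCCCCCCCCCCCCCCCCCCC…BBBBBBBBBBBBBBBBBBBBBBBBBBBBBBBBBBBBCCCCCCCCCCCCBBBBBBCCBA  (len 346)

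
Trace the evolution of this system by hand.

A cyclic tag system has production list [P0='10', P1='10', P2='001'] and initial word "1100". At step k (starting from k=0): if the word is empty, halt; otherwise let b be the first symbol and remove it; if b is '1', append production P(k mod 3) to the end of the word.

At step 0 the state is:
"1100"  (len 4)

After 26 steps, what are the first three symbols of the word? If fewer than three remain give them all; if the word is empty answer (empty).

step 0: "1100"  (len 4)
step 1: "10010"  (len 5)
step 2: "001010"  (len 6)
step 3: "01010"  (len 5)
step 4: "1010"  (len 4)
step 5: "01010"  (len 5)
step 6: "1010"  (len 4)
step 7: "01010"  (len 5)
step 8: "1010"  (len 4)
step 9: "010001"  (len 6)
step 10: "10001"  (len 5)
step 11: "000110"  (len 6)
step 12: "00110"  (len 5)
step 13: "0110"  (len 4)
step 14: "110"  (len 3)
step 15: "10001"  (len 5)
step 16: "000110"  (len 6)
step 17: "00110"  (len 5)
step 18: "0110"  (len 4)
step 19: "110"  (len 3)
step 20: "1010"  (len 4)
step 21: "010001"  (len 6)
step 22: "10001"  (len 5)
step 23: "000110"  (len 6)
step 24: "00110"  (len 5)
step 25: "0110"  (len 4)
step 26: "110"  (len 3)

110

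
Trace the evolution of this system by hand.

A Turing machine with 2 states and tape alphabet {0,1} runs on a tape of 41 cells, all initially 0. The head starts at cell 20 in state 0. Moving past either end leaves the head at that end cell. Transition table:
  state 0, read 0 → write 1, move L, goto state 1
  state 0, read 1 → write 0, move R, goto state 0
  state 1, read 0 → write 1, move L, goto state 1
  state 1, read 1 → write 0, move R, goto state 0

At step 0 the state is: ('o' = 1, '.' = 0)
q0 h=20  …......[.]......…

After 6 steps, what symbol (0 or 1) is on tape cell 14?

0

[0] q0 h=20  …......[.]......…
[1] q1 h=19  …......[.]o.....…
[2] q1 h=18  …......[.]oo....…
[3] q1 h=17  …......[.]ooo...…
[4] q1 h=16  …......[.]oooo..…
[5] q1 h=15  …......[.]ooooo.…
[6] q1 h=14  …......[.]oooooo…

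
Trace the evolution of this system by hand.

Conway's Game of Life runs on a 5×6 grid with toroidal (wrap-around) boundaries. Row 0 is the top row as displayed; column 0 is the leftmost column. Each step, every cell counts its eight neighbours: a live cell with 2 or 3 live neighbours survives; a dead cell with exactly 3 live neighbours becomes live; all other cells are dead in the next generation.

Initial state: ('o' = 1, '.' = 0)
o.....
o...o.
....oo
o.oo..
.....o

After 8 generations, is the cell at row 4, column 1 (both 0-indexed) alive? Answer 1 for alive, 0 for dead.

1

step 0: o.....
o...o.
....oo
o.oo..
.....o
step 1: o.....
o...o.
oo..o.
o..o..
oo...o
step 2: ......
o.....
oo.oo.
..o.o.
.o...o
step 3: o.....
oo...o
ooooo.
..o.o.
......
step 4: oo...o
...oo.
....o.
..o.oo
......
step 5: o...oo
o..oo.
......
...ooo
.o..o.
step 6: oo....
o..oo.
......
...ooo
......
step 7: oo...o
oo...o
......
....o.
o...oo
step 8: ......
.o...o
o....o
....o.
.o..o.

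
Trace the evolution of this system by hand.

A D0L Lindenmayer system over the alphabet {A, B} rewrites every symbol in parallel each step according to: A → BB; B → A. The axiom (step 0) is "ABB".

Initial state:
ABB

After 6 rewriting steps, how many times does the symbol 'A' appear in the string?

8

k=0  ABB
k=1  BBAA
k=2  AABBBB
k=3  BBBBAAAA
k=4  AAAABBBBBBBB
k=5  BBBBBBBBAAAAAAAA
k=6  AAAAAAAABBBBBBBBBBBBBBBB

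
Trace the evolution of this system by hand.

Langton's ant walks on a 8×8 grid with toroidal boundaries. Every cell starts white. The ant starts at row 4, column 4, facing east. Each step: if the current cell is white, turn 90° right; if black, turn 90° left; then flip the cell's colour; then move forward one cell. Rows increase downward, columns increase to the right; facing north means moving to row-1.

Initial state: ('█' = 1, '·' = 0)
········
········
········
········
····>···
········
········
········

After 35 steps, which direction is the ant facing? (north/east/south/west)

step 0: ········
········
········
········
····>···
········
········
········
step 1: ········
········
········
········
····█···
····v···
········
········
step 2: ········
········
········
········
····█···
···<█···
········
········
step 3: ········
········
········
········
···^█···
···██···
········
········
step 4: ········
········
········
········
···█>···
···██···
········
········
step 5: ········
········
········
····^···
···█····
···██···
········
········
step 6: ········
········
········
····█>··
···█····
···██···
········
········
step 7: ········
········
········
····██··
···█·v··
···██···
········
········
step 8: ········
········
········
····██··
···█<█··
···██···
········
········
step 9: ········
········
········
····^█··
···███··
···██···
········
········
step 10: ········
········
········
···<·█··
···███··
···██···
········
········
step 11: ········
········
···^····
···█·█··
···███··
···██···
········
········
step 12: ········
········
···█>···
···█·█··
···███··
···██···
········
········
step 13: ········
········
···██···
···█v█··
···███··
···██···
········
········
step 14: ········
········
···██···
···<██··
···███··
···██···
········
········
step 15: ········
········
···██···
····██··
···v██··
···██···
········
········
step 16: ········
········
···██···
····██··
····>█··
···██···
········
········
step 17: ········
········
···██···
····^█··
·····█··
···██···
········
········
step 18: ········
········
···██···
···<·█··
·····█··
···██···
········
········
step 19: ········
········
···^█···
···█·█··
·····█··
···██···
········
········
step 20: ········
········
··<·█···
···█·█··
·····█··
···██···
········
········
step 21: ········
··^·····
··█·█···
···█·█··
·····█··
···██···
········
········
step 22: ········
··█>····
··█·█···
···█·█··
·····█··
···██···
········
········
step 23: ········
··██····
··█v█···
···█·█··
·····█··
···██···
········
········
step 24: ········
··██····
··<██···
···█·█··
·····█··
···██···
········
········
step 25: ········
··██····
···██···
··v█·█··
·····█··
···██···
········
········
step 26: ········
··██····
···██···
·<██·█··
·····█··
···██···
········
········
step 27: ········
··██····
·^·██···
·███·█··
·····█··
···██···
········
········
step 28: ········
··██····
·█>██···
·███·█··
·····█··
···██···
········
········
step 29: ········
··██····
·████···
·█v█·█··
·····█··
···██···
········
········
step 30: ········
··██····
·████···
·█·>·█··
·····█··
···██···
········
········
step 31: ········
··██····
·██^█···
·█···█··
·····█··
···██···
········
········
step 32: ········
··██····
·█<·█···
·█···█··
·····█··
···██···
········
········
step 33: ········
··██····
·█··█···
·█v··█··
·····█··
···██···
········
········
step 34: ········
··██····
·█··█···
·<█··█··
·····█··
···██···
········
········
step 35: ········
··██····
·█··█···
··█··█··
·v···█··
···██···
········
········

south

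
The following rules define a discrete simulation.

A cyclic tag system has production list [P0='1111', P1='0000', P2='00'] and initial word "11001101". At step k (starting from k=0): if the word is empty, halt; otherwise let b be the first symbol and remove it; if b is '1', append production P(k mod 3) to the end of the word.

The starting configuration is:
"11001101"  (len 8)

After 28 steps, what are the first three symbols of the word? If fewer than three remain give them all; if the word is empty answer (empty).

111

k=0  "11001101"  (len 8)
k=1  "10011011111"  (len 11)
k=2  "00110111110000"  (len 14)
k=3  "0110111110000"  (len 13)
k=4  "110111110000"  (len 12)
k=5  "101111100000000"  (len 15)
k=6  "0111110000000000"  (len 16)
k=7  "111110000000000"  (len 15)
k=8  "111100000000000000"  (len 18)
k=9  "1110000000000000000"  (len 19)
k=10  "1100000000000000001111"  (len 22)
k=11  "1000000000000000011110000"  (len 25)
k=12  "00000000000000001111000000"  (len 26)
k=13  "0000000000000001111000000"  (len 25)
k=14  "000000000000001111000000"  (len 24)
k=15  "00000000000001111000000"  (len 23)
k=16  "0000000000001111000000"  (len 22)
k=17  "000000000001111000000"  (len 21)
k=18  "00000000001111000000"  (len 20)
k=19  "0000000001111000000"  (len 19)
k=20  "000000001111000000"  (len 18)
k=21  "00000001111000000"  (len 17)
k=22  "0000001111000000"  (len 16)
k=23  "000001111000000"  (len 15)
k=24  "00001111000000"  (len 14)
k=25  "0001111000000"  (len 13)
k=26  "001111000000"  (len 12)
k=27  "01111000000"  (len 11)
k=28  "1111000000"  (len 10)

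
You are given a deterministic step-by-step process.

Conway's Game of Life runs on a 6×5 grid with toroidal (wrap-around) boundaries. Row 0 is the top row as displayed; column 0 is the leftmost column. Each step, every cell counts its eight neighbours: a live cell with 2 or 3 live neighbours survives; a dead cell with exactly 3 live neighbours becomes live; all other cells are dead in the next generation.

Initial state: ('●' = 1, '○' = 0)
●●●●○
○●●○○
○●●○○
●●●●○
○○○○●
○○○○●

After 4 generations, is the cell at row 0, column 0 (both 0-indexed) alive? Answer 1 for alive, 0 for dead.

0) ●●●●○
○●●○○
○●●○○
●●●●○
○○○○●
○○○○●
1) ●○○●●
○○○○○
○○○○○
●○○●●
○●●○●
○●●○●
2) ●●●●●
○○○○●
○○○○●
●●●●●
○○○○○
○○○○○
3) ●●●●●
○●●○○
○●●○○
●●●●●
●●●●●
●●●●●
4) ○○○○○
○○○○●
○○○○●
○○○○○
○○○○○
○○○○○

0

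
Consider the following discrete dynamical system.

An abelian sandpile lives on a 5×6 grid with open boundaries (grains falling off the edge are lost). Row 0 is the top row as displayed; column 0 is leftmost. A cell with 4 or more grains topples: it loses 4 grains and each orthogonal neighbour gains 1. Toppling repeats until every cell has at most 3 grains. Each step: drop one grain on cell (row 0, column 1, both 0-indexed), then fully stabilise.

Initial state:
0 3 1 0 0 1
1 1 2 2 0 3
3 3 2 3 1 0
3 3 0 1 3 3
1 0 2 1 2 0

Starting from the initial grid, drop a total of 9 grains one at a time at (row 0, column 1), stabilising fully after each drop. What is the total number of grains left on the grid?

step 0: 0 3 1 0 0 1
1 1 2 2 0 3
3 3 2 3 1 0
3 3 0 1 3 3
1 0 2 1 2 0
step 1: 1 0 2 0 0 1
1 2 2 2 0 3
3 3 2 3 1 0
3 3 0 1 3 3
1 0 2 1 2 0
step 2: 1 1 2 0 0 1
1 2 2 2 0 3
3 3 2 3 1 0
3 3 0 1 3 3
1 0 2 1 2 0
step 3: 1 2 2 0 0 1
1 2 2 2 0 3
3 3 2 3 1 0
3 3 0 1 3 3
1 0 2 1 2 0
step 4: 1 3 2 0 0 1
1 2 2 2 0 3
3 3 2 3 1 0
3 3 0 1 3 3
1 0 2 1 2 0
step 5: 2 0 3 0 0 1
1 3 2 2 0 3
3 3 2 3 1 0
3 3 0 1 3 3
1 0 2 1 2 0
step 6: 2 1 3 0 0 1
1 3 2 2 0 3
3 3 2 3 1 0
3 3 0 1 3 3
1 0 2 1 2 0
step 7: 2 2 3 0 0 1
1 3 2 2 0 3
3 3 2 3 1 0
3 3 0 1 3 3
1 0 2 1 2 0
step 8: 2 3 3 0 0 1
1 3 2 2 0 3
3 3 2 3 1 0
3 3 0 1 3 3
1 0 2 1 2 0
step 9: 3 2 1 2 0 1
3 2 2 0 1 3
1 3 1 1 2 0
1 1 2 2 3 3
2 1 2 1 2 0

48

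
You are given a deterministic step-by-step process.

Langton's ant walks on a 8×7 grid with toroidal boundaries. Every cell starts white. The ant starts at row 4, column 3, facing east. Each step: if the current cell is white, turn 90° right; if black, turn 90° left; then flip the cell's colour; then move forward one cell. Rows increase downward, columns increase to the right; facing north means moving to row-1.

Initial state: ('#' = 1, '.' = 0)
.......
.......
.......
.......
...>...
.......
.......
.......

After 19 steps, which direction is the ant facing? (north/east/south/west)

k=0  .......
.......
.......
.......
...>...
.......
.......
.......
k=1  .......
.......
.......
.......
...#...
...v...
.......
.......
k=2  .......
.......
.......
.......
...#...
..<#...
.......
.......
k=3  .......
.......
.......
.......
..^#...
..##...
.......
.......
k=4  .......
.......
.......
.......
..#>...
..##...
.......
.......
k=5  .......
.......
.......
...^...
..#....
..##...
.......
.......
k=6  .......
.......
.......
...#>..
..#....
..##...
.......
.......
k=7  .......
.......
.......
...##..
..#.v..
..##...
.......
.......
k=8  .......
.......
.......
...##..
..#<#..
..##...
.......
.......
k=9  .......
.......
.......
...^#..
..###..
..##...
.......
.......
k=10  .......
.......
.......
..<.#..
..###..
..##...
.......
.......
k=11  .......
.......
..^....
..#.#..
..###..
..##...
.......
.......
k=12  .......
.......
..#>...
..#.#..
..###..
..##...
.......
.......
k=13  .......
.......
..##...
..#v#..
..###..
..##...
.......
.......
k=14  .......
.......
..##...
..<##..
..###..
..##...
.......
.......
k=15  .......
.......
..##...
...##..
..v##..
..##...
.......
.......
k=16  .......
.......
..##...
...##..
...>#..
..##...
.......
.......
k=17  .......
.......
..##...
...^#..
....#..
..##...
.......
.......
k=18  .......
.......
..##...
..<.#..
....#..
..##...
.......
.......
k=19  .......
.......
..^#...
..#.#..
....#..
..##...
.......
.......

north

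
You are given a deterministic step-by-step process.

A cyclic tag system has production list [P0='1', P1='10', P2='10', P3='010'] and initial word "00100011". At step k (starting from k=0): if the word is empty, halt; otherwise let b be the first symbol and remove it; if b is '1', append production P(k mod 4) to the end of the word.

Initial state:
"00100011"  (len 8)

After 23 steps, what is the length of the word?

5

step 0: "00100011"  (len 8)
step 1: "0100011"  (len 7)
step 2: "100011"  (len 6)
step 3: "0001110"  (len 7)
step 4: "001110"  (len 6)
step 5: "01110"  (len 5)
step 6: "1110"  (len 4)
step 7: "11010"  (len 5)
step 8: "1010010"  (len 7)
step 9: "0100101"  (len 7)
step 10: "100101"  (len 6)
step 11: "0010110"  (len 7)
step 12: "010110"  (len 6)
step 13: "10110"  (len 5)
step 14: "011010"  (len 6)
step 15: "11010"  (len 5)
step 16: "1010010"  (len 7)
step 17: "0100101"  (len 7)
step 18: "100101"  (len 6)
step 19: "0010110"  (len 7)
step 20: "010110"  (len 6)
step 21: "10110"  (len 5)
step 22: "011010"  (len 6)
step 23: "11010"  (len 5)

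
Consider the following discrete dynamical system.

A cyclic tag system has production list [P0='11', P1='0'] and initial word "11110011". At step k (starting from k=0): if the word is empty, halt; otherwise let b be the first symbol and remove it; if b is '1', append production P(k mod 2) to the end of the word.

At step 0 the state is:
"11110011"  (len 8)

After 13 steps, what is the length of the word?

gen 0: "11110011"  (len 8)
gen 1: "111001111"  (len 9)
gen 2: "110011110"  (len 9)
gen 3: "1001111011"  (len 10)
gen 4: "0011110110"  (len 10)
gen 5: "011110110"  (len 9)
gen 6: "11110110"  (len 8)
gen 7: "111011011"  (len 9)
gen 8: "110110110"  (len 9)
gen 9: "1011011011"  (len 10)
gen 10: "0110110110"  (len 10)
gen 11: "110110110"  (len 9)
gen 12: "101101100"  (len 9)
gen 13: "0110110011"  (len 10)

10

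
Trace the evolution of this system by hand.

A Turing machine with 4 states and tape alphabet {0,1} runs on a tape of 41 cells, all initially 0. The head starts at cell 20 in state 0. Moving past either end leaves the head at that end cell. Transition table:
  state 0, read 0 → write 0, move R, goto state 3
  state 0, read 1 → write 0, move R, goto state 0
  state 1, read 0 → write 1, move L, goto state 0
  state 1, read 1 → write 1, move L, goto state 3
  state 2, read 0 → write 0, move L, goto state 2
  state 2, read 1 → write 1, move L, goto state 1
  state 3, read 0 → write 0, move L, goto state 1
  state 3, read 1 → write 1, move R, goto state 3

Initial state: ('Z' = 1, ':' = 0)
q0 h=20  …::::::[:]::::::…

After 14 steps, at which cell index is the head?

16

0) q0 h=20  …::::::[:]::::::…
1) q3 h=21  …::::::[:]::::::…
2) q1 h=20  …::::::[:]::::::…
3) q0 h=19  …::::::[:]Z:::::…
4) q3 h=20  …::::::[Z]::::::…
5) q3 h=21  …:::::Z[:]::::::…
6) q1 h=20  …::::::[Z]::::::…
7) q3 h=19  …::::::[:]Z:::::…
8) q1 h=18  …::::::[:]:Z::::…
9) q0 h=17  …::::::[:]Z:Z:::…
10) q3 h=18  …::::::[Z]:Z::::…
11) q3 h=19  …:::::Z[:]Z:::::…
12) q1 h=18  …::::::[Z]:Z::::…
13) q3 h=17  …::::::[:]Z:Z:::…
14) q1 h=16  …::::::[:]:Z:Z::…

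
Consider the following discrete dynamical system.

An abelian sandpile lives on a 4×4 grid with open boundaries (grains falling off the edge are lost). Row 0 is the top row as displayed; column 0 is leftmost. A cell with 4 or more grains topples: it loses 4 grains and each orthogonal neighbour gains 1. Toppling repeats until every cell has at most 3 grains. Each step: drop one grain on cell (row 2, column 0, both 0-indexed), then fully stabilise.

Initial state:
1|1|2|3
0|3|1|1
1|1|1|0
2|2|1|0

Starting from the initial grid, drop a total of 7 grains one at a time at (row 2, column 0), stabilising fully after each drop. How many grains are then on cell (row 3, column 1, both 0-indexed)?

[0] 1|1|2|3
0|3|1|1
1|1|1|0
2|2|1|0
[1] 1|1|2|3
0|3|1|1
2|1|1|0
2|2|1|0
[2] 1|1|2|3
0|3|1|1
3|1|1|0
2|2|1|0
[3] 1|1|2|3
1|3|1|1
0|2|1|0
3|2|1|0
[4] 1|1|2|3
1|3|1|1
1|2|1|0
3|2|1|0
[5] 1|1|2|3
1|3|1|1
2|2|1|0
3|2|1|0
[6] 1|1|2|3
1|3|1|1
3|2|1|0
3|2|1|0
[7] 1|1|2|3
2|3|1|1
1|3|1|0
0|3|1|0

3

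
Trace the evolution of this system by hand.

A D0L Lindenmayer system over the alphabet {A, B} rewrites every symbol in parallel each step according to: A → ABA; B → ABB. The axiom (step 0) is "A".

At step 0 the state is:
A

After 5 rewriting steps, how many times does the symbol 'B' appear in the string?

t=0: A
t=1: ABA
t=2: ABAABBABA
t=3: ABAABBABAABAABBABBABAABBABA
t=4: ABAABBABAABAABBABBABAABBABAABAABBABAABAABBABBABAABBABBABAABBABAABAABBABBABAABBABA
t=5: ABAABBABAABAABBABBABAABBABAABAABBABAABAABBABBABAABBABBABAA…BABAABAABBABAABAABBABBABAABBABBABAABBABAABAABBABBABAABBABA  (len 243)

121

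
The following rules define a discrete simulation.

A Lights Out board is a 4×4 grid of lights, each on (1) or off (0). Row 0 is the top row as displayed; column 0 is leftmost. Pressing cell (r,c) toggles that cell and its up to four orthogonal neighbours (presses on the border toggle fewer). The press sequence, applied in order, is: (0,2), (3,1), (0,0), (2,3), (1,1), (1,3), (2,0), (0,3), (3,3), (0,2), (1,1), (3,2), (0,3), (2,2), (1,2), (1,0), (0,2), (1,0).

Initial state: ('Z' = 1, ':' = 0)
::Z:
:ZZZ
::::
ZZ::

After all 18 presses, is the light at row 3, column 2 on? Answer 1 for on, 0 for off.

0

0) ::Z:
:ZZZ
::::
ZZ::
1) :Z:Z
:Z:Z
::::
ZZ::
2) :Z:Z
:Z:Z
:Z::
::Z:
3) Z::Z
ZZ:Z
:Z::
::Z:
4) Z::Z
ZZ::
:ZZZ
::ZZ
5) ZZ:Z
::Z:
::ZZ
::ZZ
6) ZZ::
:::Z
::Z:
::ZZ
7) ZZ::
Z::Z
ZZZ:
Z:ZZ
8) ZZZZ
Z:::
ZZZ:
Z:ZZ
9) ZZZZ
Z:::
ZZZZ
Z:::
10) Z:::
Z:Z:
ZZZZ
Z:::
11) ZZ::
:Z::
Z:ZZ
Z:::
12) ZZ::
:Z::
Z::Z
ZZZZ
13) ZZZZ
:Z:Z
Z::Z
ZZZZ
14) ZZZZ
:ZZZ
ZZZ:
ZZ:Z
15) ZZ:Z
::::
ZZ::
ZZ:Z
16) :Z:Z
ZZ::
:Z::
ZZ:Z
17) ::Z:
ZZZ:
:Z::
ZZ:Z
18) Z:Z:
::Z:
ZZ::
ZZ:Z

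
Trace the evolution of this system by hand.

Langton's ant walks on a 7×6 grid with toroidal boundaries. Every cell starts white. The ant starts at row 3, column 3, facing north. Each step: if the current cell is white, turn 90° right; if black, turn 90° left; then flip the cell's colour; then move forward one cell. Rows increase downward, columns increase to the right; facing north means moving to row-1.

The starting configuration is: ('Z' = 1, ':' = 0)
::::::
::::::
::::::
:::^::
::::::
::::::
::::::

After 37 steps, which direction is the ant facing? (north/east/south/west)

west

step 0: ::::::
::::::
::::::
:::^::
::::::
::::::
::::::
step 1: ::::::
::::::
::::::
:::Z>:
::::::
::::::
::::::
step 2: ::::::
::::::
::::::
:::ZZ:
::::v:
::::::
::::::
step 3: ::::::
::::::
::::::
:::ZZ:
:::<Z:
::::::
::::::
step 4: ::::::
::::::
::::::
:::^Z:
:::ZZ:
::::::
::::::
step 5: ::::::
::::::
::::::
::<:Z:
:::ZZ:
::::::
::::::
step 6: ::::::
::::::
::^:::
::Z:Z:
:::ZZ:
::::::
::::::
step 7: ::::::
::::::
::Z>::
::Z:Z:
:::ZZ:
::::::
::::::
step 8: ::::::
::::::
::ZZ::
::ZvZ:
:::ZZ:
::::::
::::::
step 9: ::::::
::::::
::ZZ::
::<ZZ:
:::ZZ:
::::::
::::::
step 10: ::::::
::::::
::ZZ::
:::ZZ:
::vZZ:
::::::
::::::
step 11: ::::::
::::::
::ZZ::
:::ZZ:
:<ZZZ:
::::::
::::::
step 12: ::::::
::::::
::ZZ::
:^:ZZ:
:ZZZZ:
::::::
::::::
step 13: ::::::
::::::
::ZZ::
:Z>ZZ:
:ZZZZ:
::::::
::::::
step 14: ::::::
::::::
::ZZ::
:ZZZZ:
:ZvZZ:
::::::
::::::
step 15: ::::::
::::::
::ZZ::
:ZZZZ:
:Z:>Z:
::::::
::::::
step 16: ::::::
::::::
::ZZ::
:ZZ^Z:
:Z::Z:
::::::
::::::
step 17: ::::::
::::::
::ZZ::
:Z<:Z:
:Z::Z:
::::::
::::::
step 18: ::::::
::::::
::ZZ::
:Z::Z:
:Zv:Z:
::::::
::::::
step 19: ::::::
::::::
::ZZ::
:Z::Z:
:<Z:Z:
::::::
::::::
step 20: ::::::
::::::
::ZZ::
:Z::Z:
::Z:Z:
:v::::
::::::
step 21: ::::::
::::::
::ZZ::
:Z::Z:
::Z:Z:
<Z::::
::::::
step 22: ::::::
::::::
::ZZ::
:Z::Z:
^:Z:Z:
ZZ::::
::::::
step 23: ::::::
::::::
::ZZ::
:Z::Z:
Z>Z:Z:
ZZ::::
::::::
step 24: ::::::
::::::
::ZZ::
:Z::Z:
ZZZ:Z:
Zv::::
::::::
step 25: ::::::
::::::
::ZZ::
:Z::Z:
ZZZ:Z:
Z:>:::
::::::
step 26: ::::::
::::::
::ZZ::
:Z::Z:
ZZZ:Z:
Z:Z:::
::v:::
step 27: ::::::
::::::
::ZZ::
:Z::Z:
ZZZ:Z:
Z:Z:::
:<Z:::
step 28: ::::::
::::::
::ZZ::
:Z::Z:
ZZZ:Z:
Z^Z:::
:ZZ:::
step 29: ::::::
::::::
::ZZ::
:Z::Z:
ZZZ:Z:
ZZ>:::
:ZZ:::
step 30: ::::::
::::::
::ZZ::
:Z::Z:
ZZ^:Z:
ZZ::::
:ZZ:::
step 31: ::::::
::::::
::ZZ::
:Z::Z:
Z<::Z:
ZZ::::
:ZZ:::
step 32: ::::::
::::::
::ZZ::
:Z::Z:
Z:::Z:
Zv::::
:ZZ:::
step 33: ::::::
::::::
::ZZ::
:Z::Z:
Z:::Z:
Z:>:::
:ZZ:::
step 34: ::::::
::::::
::ZZ::
:Z::Z:
Z:::Z:
Z:Z:::
:Zv:::
step 35: ::::::
::::::
::ZZ::
:Z::Z:
Z:::Z:
Z:Z:::
:Z:>::
step 36: :::v::
::::::
::ZZ::
:Z::Z:
Z:::Z:
Z:Z:::
:Z:Z::
step 37: ::<Z::
::::::
::ZZ::
:Z::Z:
Z:::Z:
Z:Z:::
:Z:Z::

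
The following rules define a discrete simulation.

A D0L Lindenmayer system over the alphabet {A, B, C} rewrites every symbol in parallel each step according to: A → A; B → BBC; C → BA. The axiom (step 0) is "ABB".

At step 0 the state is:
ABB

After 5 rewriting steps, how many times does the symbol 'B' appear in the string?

t=0: ABB
t=1: ABBCBBC
t=2: ABBCBBCBABBCBBCBA
t=3: ABBCBBCBABBCBBCBABBCABBCBBCBABBCBBCBABBCA
t=4: ABBCBBCBABBCBBCBABBCABBCBBCBABBCBBCBABBCABBCBBCBAABBCBBCBABBCBBCBABBCABBCBBCBABBCBBCBABBCABBCBBCBAA
t=5: ABBCBBCBABBCBBCBABBCABBCBBCBABBCBBCBABBCABBCBBCBAABBCBBCBA…BCBABBCABBCBBCBABBCBBCBABBCABBCBBCBAABBCBBCBABBCBBCBABBCAA  (len 239)

140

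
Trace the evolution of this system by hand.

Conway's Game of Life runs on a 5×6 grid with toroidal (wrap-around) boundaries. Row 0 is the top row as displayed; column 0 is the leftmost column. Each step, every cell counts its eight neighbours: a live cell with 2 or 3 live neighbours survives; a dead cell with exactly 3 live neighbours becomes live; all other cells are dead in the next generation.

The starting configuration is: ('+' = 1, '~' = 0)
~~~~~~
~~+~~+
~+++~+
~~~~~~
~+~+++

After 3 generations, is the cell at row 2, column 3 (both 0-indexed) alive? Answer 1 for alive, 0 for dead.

0) ~~~~~~
~~+~~+
~+++~+
~~~~~~
~+~+++
1) +~++~+
+++++~
+++++~
~+~~~+
~~~~+~
2) +~~~~~
~~~~~~
~~~~~~
~+~~~+
~++++~
3) ~+++~~
~~~~~~
~~~~~~
++~++~
~+++++

0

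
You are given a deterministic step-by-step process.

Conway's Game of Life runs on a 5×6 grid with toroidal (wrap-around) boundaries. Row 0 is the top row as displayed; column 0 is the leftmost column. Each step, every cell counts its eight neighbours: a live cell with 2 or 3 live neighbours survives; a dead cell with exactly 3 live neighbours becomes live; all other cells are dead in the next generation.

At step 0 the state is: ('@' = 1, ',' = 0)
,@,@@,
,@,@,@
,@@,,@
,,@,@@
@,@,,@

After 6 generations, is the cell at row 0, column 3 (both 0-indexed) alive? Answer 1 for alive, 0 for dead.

1

t=0: ,@,@@,
,@,@,@
,@@,,@
,,@,@@
@,@,,@
t=1: ,@,@,,
,@,@,@
,@,,,@
,,@,@,
@,@,,,
t=2: ,@,@@,
,@,,,,
,@,@,@
@,@@,@
,,@,,,
t=3: ,@,@,,
,@,@,,
,@,@,@
@,,@,@
@,,,,@
t=4: ,@,,@,
,@,@,,
,@,@,@
,@@,,,
,@@,,@
t=5: ,@,@@,
,@,@,,
,@,@@,
,,,@@,
,,,@,,
t=6: ,,,@@,
@@,,,,
,,,,,,
,,,,,,
,,,,,,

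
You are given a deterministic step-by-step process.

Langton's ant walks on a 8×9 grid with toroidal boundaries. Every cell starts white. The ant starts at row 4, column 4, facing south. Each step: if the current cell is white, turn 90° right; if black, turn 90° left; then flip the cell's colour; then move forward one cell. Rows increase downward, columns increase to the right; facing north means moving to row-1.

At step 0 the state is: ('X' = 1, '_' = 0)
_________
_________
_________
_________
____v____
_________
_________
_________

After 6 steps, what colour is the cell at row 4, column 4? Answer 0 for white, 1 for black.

0

0) _________
_________
_________
_________
____v____
_________
_________
_________
1) _________
_________
_________
_________
___<X____
_________
_________
_________
2) _________
_________
_________
___^_____
___XX____
_________
_________
_________
3) _________
_________
_________
___X>____
___XX____
_________
_________
_________
4) _________
_________
_________
___XX____
___Xv____
_________
_________
_________
5) _________
_________
_________
___XX____
___X_>___
_________
_________
_________
6) _________
_________
_________
___XX____
___X_X___
_____v___
_________
_________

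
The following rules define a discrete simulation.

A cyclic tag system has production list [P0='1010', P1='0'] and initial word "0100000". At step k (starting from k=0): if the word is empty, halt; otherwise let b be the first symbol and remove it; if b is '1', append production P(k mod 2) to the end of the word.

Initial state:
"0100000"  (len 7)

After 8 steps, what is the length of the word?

0

step 0: "0100000"  (len 7)
step 1: "100000"  (len 6)
step 2: "000000"  (len 6)
step 3: "00000"  (len 5)
step 4: "0000"  (len 4)
step 5: "000"  (len 3)
step 6: "00"  (len 2)
step 7: "0"  (len 1)
step 8: (halted — word empty)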